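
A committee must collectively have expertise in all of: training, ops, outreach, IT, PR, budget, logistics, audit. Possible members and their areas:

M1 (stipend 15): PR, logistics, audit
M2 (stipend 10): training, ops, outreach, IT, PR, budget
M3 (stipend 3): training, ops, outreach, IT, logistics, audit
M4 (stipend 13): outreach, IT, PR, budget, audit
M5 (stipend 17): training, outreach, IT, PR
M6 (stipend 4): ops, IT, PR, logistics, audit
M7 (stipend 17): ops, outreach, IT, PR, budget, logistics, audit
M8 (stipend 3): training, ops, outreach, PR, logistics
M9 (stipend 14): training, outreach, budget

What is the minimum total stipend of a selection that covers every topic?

M2, M3 cover every topic at stipend 10 + 3 = 13.
Any cover uses at least 2 members; among all covering selections none totals below 13.

13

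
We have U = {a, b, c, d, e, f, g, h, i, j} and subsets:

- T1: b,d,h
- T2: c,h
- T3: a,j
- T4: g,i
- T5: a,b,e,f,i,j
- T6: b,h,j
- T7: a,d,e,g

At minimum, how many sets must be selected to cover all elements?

3

T2, T5, T7 together cover {a, b, c, d, e, f, g, h, i, j} — every element.
No 2 of the 7 sets cover everything (all 21 pairs fall short), so 3 is minimum.
Greedy (largest uncovered first) would take T5, T1, T2, T4 — 4 sets — but 3 suffice.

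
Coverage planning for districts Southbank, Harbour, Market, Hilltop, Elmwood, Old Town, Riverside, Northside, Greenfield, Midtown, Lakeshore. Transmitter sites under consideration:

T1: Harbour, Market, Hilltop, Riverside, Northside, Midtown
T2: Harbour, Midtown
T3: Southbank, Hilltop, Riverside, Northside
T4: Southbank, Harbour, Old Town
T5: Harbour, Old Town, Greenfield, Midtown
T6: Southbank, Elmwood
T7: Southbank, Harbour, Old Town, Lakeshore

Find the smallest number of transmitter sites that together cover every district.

4

T1, T5, T6, T7 together cover {Southbank, Harbour, Market, Hilltop, Elmwood, Old Town, Riverside, Northside, Greenfield, Midtown, Lakeshore} — every district.
No 3 of the 7 transmitter sites cover everything (all 35 triples fall short), so 4 is minimum.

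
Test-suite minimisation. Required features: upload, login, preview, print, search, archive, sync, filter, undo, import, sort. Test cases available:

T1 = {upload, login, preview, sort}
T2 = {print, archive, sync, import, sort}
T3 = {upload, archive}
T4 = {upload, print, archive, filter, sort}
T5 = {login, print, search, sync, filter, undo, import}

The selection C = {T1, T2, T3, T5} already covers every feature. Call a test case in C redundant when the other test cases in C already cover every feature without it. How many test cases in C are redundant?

Drop T1: preview uncovered — not redundant.
Drop T2: the rest still cover every feature — redundant.
Drop T3: the rest still cover every feature — redundant.
Drop T5: search, filter, undo uncovered — not redundant.
2 redundant: T2, T3.

2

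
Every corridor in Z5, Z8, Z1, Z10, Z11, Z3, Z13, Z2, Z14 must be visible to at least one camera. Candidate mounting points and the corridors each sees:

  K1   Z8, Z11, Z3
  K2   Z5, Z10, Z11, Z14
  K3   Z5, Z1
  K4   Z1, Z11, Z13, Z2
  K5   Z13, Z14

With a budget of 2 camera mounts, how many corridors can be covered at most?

Choosing K2, K4 covers {Z5, Z1, Z10, Z11, Z13, Z2, Z14} — 7 corridors.
No choice of 2 camera mounts does better; here Z8, Z3 are left uncovered.

7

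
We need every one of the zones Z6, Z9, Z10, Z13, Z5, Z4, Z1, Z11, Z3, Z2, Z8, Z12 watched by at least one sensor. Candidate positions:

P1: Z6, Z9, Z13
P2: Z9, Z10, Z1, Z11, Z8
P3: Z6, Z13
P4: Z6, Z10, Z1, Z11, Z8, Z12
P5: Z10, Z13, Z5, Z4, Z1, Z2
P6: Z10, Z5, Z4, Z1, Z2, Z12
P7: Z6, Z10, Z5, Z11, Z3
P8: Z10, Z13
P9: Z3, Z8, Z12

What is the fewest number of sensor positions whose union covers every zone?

4

P1, P2, P5, P9 together cover {Z6, Z9, Z10, Z13, Z5, Z4, Z1, Z11, Z3, Z2, Z8, Z12} — every zone.
No 3 of the 9 sensor positions cover everything (all 84 triples fall short), so 4 is minimum.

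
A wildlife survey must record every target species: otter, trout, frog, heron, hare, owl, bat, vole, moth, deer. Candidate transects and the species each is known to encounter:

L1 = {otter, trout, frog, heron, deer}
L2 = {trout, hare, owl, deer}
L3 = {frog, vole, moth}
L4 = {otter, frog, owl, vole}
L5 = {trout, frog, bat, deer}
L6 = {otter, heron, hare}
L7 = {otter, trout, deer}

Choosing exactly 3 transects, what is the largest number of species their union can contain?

Choosing L1, L2, L3 covers {otter, trout, frog, heron, hare, owl, vole, moth, deer} — 9 species.
No choice of 3 transects does better; here bat is left uncovered.

9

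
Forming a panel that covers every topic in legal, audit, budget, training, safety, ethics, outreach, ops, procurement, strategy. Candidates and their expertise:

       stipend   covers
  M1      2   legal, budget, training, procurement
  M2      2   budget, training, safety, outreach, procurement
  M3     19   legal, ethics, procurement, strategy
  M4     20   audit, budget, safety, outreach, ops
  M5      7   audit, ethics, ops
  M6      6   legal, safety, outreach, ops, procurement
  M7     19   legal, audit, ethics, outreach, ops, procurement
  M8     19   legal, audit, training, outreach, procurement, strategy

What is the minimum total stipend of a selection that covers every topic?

28

M2, M3, M5 cover every topic at stipend 2 + 19 + 7 = 28.
Any cover uses at least 3 members; among all covering selections none totals below 28.
Greedy by coverage-per-stipend would pick M2, M1, M5, M3 for 30 — worse than the optimum 28.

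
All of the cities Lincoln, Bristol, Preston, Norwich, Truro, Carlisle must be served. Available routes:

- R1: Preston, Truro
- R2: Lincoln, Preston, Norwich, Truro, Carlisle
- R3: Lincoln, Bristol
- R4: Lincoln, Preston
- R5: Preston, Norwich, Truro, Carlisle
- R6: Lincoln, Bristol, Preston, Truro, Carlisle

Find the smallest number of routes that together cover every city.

2

R2, R3 together cover {Lincoln, Bristol, Preston, Norwich, Truro, Carlisle} — every city.
No single route contains all 6 cities, so 2 is optimal.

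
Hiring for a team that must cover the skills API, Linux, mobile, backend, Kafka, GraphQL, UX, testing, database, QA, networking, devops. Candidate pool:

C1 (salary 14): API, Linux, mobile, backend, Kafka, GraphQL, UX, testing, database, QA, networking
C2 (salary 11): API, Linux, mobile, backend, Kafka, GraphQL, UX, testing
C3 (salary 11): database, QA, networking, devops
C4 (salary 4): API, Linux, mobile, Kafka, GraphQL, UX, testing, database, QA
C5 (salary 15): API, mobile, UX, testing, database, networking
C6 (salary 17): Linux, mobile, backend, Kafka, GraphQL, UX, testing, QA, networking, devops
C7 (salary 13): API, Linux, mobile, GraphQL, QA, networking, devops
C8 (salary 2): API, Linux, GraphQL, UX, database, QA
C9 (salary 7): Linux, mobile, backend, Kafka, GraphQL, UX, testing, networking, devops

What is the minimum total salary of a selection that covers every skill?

9

C8, C9 cover every skill at salary 2 + 7 = 9.
Any cover uses at least 2 candidates; among all covering selections none totals below 9.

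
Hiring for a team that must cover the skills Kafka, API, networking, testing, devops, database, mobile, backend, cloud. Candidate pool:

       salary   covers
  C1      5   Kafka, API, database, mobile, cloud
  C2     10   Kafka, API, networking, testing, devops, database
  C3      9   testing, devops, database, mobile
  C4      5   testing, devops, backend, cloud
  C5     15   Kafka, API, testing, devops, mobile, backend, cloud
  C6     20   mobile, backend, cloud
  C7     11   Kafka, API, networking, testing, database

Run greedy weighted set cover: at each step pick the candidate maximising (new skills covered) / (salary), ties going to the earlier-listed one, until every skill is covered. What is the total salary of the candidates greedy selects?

Pick 1: C1 adds 5 new (Kafka, API, database, mobile, cloud) at salary 5 (ratio 5/5).
Pick 2: C4 adds 3 new (testing, devops, backend) at salary 5 (ratio 3/5).
Pick 3: C2 adds 1 new (networking) at salary 10 (ratio 1/10).
Greedy total salary: 5 + 5 + 10 = 20.

20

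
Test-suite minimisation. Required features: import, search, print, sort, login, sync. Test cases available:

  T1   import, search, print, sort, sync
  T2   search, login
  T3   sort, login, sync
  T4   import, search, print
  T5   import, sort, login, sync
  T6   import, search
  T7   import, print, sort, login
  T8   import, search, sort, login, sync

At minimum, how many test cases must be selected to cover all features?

T1, T2 together cover {import, search, print, sort, login, sync} — every feature.
No single test case contains all 6 features, so 2 is optimal.

2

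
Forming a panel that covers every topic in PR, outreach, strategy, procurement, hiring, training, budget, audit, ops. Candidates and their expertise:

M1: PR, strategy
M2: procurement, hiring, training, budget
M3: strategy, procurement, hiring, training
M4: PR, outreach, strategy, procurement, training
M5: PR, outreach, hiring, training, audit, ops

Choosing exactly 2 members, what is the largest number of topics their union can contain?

Choosing M2, M5 covers {PR, outreach, procurement, hiring, training, budget, audit, ops} — 8 topics.
No choice of 2 members does better; here strategy is left uncovered.

8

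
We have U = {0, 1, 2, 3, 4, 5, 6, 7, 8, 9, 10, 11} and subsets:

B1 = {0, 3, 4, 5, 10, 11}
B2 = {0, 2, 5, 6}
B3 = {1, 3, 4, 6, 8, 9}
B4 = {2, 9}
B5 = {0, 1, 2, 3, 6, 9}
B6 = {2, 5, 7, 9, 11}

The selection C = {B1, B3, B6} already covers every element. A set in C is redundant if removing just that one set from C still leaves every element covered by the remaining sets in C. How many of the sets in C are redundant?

Drop B1: 0, 10 uncovered — not redundant.
Drop B3: 1, 6, 8 uncovered — not redundant.
Drop B6: 2, 7 uncovered — not redundant.
None of the sets in C is redundant.

0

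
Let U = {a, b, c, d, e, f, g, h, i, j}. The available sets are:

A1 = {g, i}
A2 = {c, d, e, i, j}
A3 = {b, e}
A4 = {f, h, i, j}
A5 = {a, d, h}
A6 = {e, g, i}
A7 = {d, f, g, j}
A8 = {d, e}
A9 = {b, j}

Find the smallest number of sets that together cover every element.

4

A2, A3, A5, A7 together cover {a, b, c, d, e, f, g, h, i, j} — every element.
No 3 of the 9 sets cover everything (all 84 triples fall short), so 4 is minimum.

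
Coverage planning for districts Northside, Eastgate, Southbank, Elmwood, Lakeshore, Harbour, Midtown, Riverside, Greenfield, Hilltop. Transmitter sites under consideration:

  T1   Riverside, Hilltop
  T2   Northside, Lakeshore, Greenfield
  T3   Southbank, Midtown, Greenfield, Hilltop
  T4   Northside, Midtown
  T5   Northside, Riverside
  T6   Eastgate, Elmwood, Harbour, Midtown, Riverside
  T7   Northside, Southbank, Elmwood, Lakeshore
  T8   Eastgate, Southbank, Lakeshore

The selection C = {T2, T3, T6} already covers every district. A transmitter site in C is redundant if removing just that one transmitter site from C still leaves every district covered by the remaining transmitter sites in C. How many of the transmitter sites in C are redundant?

0

Drop T2: Northside, Lakeshore uncovered — not redundant.
Drop T3: Southbank, Hilltop uncovered — not redundant.
Drop T6: Eastgate, Elmwood, Harbour, Riverside uncovered — not redundant.
None of the transmitter sites in C is redundant.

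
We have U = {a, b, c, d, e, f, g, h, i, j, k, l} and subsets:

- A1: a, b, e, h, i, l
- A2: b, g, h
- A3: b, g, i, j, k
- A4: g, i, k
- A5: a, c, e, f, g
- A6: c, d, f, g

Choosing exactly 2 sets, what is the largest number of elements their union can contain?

10

Choosing A1, A6 covers {a, b, c, d, e, f, g, h, i, l} — 10 elements.
No choice of 2 sets does better; here j, k are left uncovered.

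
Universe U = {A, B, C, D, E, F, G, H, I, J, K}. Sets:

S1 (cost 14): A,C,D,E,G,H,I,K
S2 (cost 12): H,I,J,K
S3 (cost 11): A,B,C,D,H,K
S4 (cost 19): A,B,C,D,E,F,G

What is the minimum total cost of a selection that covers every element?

31

S2, S4 cover every element at cost 12 + 19 = 31.
Any cover uses at least 2 sets; among all covering selections none totals below 31.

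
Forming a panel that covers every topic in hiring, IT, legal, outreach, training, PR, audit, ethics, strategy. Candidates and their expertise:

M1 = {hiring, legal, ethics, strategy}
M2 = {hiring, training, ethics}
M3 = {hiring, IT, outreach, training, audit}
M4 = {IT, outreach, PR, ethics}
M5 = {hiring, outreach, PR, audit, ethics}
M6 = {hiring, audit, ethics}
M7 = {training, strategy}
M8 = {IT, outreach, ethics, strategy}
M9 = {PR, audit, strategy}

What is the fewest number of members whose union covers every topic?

3

M1, M3, M4 together cover {hiring, IT, legal, outreach, training, PR, audit, ethics, strategy} — every topic.
No 2 of the 9 members cover everything (all 36 pairs fall short), so 3 is minimum.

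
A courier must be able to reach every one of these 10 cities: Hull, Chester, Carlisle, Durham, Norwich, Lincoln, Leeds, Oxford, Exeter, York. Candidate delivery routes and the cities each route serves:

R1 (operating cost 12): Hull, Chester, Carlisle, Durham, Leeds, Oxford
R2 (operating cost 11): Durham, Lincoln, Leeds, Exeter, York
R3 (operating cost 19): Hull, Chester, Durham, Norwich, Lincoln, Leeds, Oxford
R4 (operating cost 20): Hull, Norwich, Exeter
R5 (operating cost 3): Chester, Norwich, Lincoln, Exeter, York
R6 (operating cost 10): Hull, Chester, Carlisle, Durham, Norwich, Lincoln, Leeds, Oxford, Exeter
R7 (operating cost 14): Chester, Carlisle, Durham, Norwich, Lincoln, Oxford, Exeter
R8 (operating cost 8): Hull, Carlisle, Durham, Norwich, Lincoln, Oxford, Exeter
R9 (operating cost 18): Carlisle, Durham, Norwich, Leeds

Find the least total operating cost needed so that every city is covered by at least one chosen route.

R5, R6 cover every city at operating cost 3 + 10 = 13.
Any cover uses at least 2 routes; among all covering selections none totals below 13.

13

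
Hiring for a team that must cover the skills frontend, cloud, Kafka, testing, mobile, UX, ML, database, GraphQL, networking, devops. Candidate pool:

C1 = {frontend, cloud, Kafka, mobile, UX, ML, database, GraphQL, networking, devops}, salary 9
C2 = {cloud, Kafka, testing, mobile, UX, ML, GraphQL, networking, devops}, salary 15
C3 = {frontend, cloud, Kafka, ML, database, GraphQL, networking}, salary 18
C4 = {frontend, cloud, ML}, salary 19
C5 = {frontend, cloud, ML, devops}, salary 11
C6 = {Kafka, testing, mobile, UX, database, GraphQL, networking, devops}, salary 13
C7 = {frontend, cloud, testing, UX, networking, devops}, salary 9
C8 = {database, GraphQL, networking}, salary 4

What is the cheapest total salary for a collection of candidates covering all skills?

18

C1, C7 cover every skill at salary 9 + 9 = 18.
Any cover uses at least 2 candidates; among all covering selections none totals below 18.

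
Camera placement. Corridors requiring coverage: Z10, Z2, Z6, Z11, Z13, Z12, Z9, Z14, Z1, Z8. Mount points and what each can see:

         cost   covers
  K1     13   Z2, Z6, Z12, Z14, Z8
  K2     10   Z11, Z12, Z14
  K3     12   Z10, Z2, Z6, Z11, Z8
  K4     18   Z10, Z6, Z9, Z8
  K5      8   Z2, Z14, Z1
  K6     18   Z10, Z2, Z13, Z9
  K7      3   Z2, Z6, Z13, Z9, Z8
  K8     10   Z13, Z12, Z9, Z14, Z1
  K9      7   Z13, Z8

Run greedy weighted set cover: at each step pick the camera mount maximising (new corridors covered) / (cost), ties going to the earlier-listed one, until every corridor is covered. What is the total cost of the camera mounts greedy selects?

Pick 1: K7 adds 5 new (Z2, Z6, Z13, Z9, Z8) at cost 3 (ratio 5/3).
Pick 2: K2 adds 3 new (Z11, Z12, Z14) at cost 10 (ratio 3/10).
Pick 3: K5 adds 1 new (Z1) at cost 8 (ratio 1/8).
Pick 4: K3 adds 1 new (Z10) at cost 12 (ratio 1/12).
Greedy total cost: 3 + 10 + 8 + 12 = 33. (The true optimum is 22, so greedy overshoots here.)

33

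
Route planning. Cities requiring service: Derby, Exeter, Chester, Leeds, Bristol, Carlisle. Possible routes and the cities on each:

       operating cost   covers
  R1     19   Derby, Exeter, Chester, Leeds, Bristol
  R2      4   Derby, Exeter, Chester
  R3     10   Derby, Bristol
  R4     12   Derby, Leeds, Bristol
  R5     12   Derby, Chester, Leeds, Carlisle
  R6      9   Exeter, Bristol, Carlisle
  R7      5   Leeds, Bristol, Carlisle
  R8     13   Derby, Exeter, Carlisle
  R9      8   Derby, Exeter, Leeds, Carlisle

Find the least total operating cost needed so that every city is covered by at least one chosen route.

9

R2, R7 cover every city at operating cost 4 + 5 = 9.
Any cover uses at least 2 routes; among all covering selections none totals below 9.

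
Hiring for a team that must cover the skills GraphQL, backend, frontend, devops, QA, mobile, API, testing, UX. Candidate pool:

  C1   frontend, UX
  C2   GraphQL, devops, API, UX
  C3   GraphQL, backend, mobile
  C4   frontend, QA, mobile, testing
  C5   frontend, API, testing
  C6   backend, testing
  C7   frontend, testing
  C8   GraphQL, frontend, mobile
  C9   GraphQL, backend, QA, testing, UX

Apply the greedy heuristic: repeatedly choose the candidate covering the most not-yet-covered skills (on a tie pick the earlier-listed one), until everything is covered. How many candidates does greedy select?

3

Pick 1: C9 covers 5 new skills (GraphQL, backend, QA, testing, UX).
Pick 2: C2 covers 2 new skills (devops, API).
Pick 3: C4 covers 2 new skills (frontend, mobile).
Greedy uses 3 candidates.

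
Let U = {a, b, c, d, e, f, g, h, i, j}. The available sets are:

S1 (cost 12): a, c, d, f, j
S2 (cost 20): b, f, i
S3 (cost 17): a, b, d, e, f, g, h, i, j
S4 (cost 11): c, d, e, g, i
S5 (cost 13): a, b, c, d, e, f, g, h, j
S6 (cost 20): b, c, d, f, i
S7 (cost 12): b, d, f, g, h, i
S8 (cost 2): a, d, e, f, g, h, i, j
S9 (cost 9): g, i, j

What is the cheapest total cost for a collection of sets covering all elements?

S5, S8 cover every element at cost 13 + 2 = 15.
Any cover uses at least 2 sets; among all covering selections none totals below 15.

15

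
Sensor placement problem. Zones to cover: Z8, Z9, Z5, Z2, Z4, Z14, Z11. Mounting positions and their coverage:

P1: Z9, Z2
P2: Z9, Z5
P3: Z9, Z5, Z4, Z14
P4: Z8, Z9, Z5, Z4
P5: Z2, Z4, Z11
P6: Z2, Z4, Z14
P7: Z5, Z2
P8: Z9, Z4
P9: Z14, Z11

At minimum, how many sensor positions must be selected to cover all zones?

3

P1, P4, P9 together cover {Z8, Z9, Z5, Z2, Z4, Z14, Z11} — every zone.
No 2 of the 9 sensor positions cover everything (all 36 pairs fall short), so 3 is minimum.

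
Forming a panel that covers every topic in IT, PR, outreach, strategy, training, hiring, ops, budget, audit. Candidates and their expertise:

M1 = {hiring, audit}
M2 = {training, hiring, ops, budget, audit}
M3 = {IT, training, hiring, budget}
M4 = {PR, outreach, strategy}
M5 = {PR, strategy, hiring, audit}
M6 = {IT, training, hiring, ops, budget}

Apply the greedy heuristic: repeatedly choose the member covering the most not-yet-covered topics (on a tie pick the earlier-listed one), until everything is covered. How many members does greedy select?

3

Pick 1: M2 covers 5 new topics (training, hiring, ops, budget, audit).
Pick 2: M4 covers 3 new topics (PR, outreach, strategy).
Pick 3: M3 covers 1 new topics (IT).
Greedy uses 3 members.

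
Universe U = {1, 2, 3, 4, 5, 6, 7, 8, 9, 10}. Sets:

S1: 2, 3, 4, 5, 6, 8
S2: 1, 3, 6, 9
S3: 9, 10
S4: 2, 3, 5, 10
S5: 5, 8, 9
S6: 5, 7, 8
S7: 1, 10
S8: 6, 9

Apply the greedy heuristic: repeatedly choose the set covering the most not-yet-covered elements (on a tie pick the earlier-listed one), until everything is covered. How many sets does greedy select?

Pick 1: S1 covers 6 new elements (2, 3, 4, 5, 6, 8).
Pick 2: S2 covers 2 new elements (1, 9).
Pick 3: S3 covers 1 new elements (10).
Pick 4: S6 covers 1 new elements (7).
Greedy uses 4 sets.

4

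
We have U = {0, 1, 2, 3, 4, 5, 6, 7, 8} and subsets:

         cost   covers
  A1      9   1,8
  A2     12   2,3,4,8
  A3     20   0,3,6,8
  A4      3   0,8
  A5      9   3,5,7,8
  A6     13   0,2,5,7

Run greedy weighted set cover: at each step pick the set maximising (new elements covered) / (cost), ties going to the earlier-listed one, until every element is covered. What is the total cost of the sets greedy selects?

53

Pick 1: A4 adds 2 new (0, 8) at cost 3 (ratio 2/3).
Pick 2: A5 adds 3 new (3, 5, 7) at cost 9 (ratio 3/9).
Pick 3: A2 adds 2 new (2, 4) at cost 12 (ratio 2/12).
Pick 4: A1 adds 1 new (1) at cost 9 (ratio 1/9).
Pick 5: A3 adds 1 new (6) at cost 20 (ratio 1/20).
Greedy total cost: 3 + 9 + 12 + 9 + 20 = 53. (The true optimum is 50, so greedy overshoots here.)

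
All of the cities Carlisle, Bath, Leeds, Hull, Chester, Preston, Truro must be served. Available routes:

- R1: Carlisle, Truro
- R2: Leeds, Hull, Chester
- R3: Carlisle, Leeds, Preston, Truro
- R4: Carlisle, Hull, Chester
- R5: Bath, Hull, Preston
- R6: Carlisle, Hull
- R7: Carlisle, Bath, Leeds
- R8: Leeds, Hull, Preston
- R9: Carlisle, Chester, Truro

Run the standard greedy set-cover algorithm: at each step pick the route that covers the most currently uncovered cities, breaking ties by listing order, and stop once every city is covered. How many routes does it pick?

3

Pick 1: R3 covers 4 new cities (Carlisle, Leeds, Preston, Truro).
Pick 2: R2 covers 2 new cities (Hull, Chester).
Pick 3: R5 covers 1 new cities (Bath).
Greedy uses 3 routes.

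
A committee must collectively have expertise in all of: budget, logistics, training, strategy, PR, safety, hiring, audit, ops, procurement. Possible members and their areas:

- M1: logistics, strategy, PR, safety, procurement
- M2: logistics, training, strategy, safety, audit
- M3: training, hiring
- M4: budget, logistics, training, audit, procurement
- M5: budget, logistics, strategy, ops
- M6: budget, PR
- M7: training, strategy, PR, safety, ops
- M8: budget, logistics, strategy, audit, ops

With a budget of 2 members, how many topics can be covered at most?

9

Choosing M4, M7 covers {budget, logistics, training, strategy, PR, safety, audit, ops, procurement} — 9 topics.
No choice of 2 members does better; here hiring is left uncovered.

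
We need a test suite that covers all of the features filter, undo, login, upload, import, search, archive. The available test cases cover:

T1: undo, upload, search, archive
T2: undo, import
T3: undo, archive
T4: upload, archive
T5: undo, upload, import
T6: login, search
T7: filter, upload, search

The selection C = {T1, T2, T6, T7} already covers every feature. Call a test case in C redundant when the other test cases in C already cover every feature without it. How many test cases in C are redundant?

Drop T1: archive uncovered — not redundant.
Drop T2: import uncovered — not redundant.
Drop T6: login uncovered — not redundant.
Drop T7: filter uncovered — not redundant.
None of the test cases in C is redundant.

0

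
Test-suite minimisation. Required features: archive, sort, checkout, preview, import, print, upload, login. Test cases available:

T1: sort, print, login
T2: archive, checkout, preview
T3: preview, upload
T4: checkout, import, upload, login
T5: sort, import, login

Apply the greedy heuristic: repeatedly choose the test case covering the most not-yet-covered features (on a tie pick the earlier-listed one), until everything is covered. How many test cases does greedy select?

3

Pick 1: T4 covers 4 new features (checkout, import, upload, login).
Pick 2: T1 covers 2 new features (sort, print).
Pick 3: T2 covers 2 new features (archive, preview).
Greedy uses 3 test cases.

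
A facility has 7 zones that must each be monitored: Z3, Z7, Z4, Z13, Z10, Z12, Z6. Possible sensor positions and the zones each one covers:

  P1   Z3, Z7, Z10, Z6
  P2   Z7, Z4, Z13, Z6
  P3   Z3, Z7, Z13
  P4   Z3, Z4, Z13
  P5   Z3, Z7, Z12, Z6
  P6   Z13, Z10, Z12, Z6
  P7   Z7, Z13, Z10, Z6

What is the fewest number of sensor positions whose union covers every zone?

P1, P2, P5 together cover {Z3, Z7, Z4, Z13, Z10, Z12, Z6} — every zone.
No 2 of the 7 sensor positions cover everything (all 21 pairs fall short), so 3 is minimum.

3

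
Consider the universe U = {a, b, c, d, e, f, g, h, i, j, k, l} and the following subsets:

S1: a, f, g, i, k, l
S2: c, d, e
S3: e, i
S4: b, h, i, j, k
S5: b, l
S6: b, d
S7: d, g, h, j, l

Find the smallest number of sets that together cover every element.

S1, S2, S4 together cover {a, b, c, d, e, f, g, h, i, j, k, l} — every element.
No 2 of the 7 sets cover everything (all 21 pairs fall short), so 3 is minimum.

3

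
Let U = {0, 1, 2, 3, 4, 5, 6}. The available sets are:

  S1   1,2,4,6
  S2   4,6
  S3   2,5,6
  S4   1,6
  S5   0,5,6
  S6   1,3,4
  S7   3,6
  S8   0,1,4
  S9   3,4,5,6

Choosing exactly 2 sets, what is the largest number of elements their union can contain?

6

Choosing S1, S5 covers {0, 1, 2, 4, 5, 6} — 6 elements.
No choice of 2 sets does better; here 3 is left uncovered.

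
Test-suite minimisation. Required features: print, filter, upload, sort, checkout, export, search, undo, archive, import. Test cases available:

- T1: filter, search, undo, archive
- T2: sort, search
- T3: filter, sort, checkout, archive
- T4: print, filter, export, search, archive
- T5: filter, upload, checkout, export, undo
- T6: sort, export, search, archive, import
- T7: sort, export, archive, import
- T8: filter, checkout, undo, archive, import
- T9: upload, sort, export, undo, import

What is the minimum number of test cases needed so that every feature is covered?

3

T3, T4, T9 together cover {print, filter, upload, sort, checkout, export, search, undo, archive, import} — every feature.
No 2 of the 9 test cases cover everything (all 36 pairs fall short), so 3 is minimum.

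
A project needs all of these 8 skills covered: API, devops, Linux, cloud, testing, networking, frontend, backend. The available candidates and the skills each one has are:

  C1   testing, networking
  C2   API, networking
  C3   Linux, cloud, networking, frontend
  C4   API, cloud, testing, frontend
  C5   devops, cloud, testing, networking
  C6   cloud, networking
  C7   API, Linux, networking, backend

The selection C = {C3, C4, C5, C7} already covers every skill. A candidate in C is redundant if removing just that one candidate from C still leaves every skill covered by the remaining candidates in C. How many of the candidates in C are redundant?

Drop C3: the rest still cover every skill — redundant.
Drop C4: the rest still cover every skill — redundant.
Drop C5: devops uncovered — not redundant.
Drop C7: backend uncovered — not redundant.
2 redundant: C3, C4.

2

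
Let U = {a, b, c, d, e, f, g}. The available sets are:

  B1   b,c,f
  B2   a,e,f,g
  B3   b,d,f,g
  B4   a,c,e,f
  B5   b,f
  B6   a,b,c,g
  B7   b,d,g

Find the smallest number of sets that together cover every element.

2

B3, B4 together cover {a, b, c, d, e, f, g} — every element.
No single set contains all 7 elements, so 2 is optimal.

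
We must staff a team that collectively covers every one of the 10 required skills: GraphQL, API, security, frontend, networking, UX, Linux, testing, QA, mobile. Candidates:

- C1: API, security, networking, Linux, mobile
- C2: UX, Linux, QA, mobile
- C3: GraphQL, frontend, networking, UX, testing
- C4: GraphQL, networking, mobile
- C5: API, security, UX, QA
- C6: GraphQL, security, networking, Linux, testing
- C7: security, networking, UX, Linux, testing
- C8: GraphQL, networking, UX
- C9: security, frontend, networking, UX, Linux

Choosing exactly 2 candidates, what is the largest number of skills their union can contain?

9

Choosing C1, C3 covers {GraphQL, API, security, frontend, networking, UX, Linux, testing, mobile} — 9 skills.
No choice of 2 candidates does better; here QA is left uncovered.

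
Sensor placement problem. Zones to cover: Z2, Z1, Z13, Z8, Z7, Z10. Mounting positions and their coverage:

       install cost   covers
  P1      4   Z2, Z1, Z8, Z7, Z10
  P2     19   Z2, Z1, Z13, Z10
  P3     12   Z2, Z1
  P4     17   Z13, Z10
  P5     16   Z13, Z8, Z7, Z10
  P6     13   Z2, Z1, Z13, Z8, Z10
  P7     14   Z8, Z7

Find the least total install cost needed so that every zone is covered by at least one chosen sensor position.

17

P1, P6 cover every zone at install cost 4 + 13 = 17.
Any cover uses at least 2 sensor positions; among all covering selections none totals below 17.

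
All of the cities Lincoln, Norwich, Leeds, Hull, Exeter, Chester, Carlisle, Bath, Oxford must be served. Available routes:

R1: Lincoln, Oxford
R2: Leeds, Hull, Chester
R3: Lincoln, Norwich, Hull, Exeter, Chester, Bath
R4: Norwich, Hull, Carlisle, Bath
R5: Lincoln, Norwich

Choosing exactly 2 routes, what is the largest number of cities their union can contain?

Choosing R1, R3 covers {Lincoln, Norwich, Hull, Exeter, Chester, Bath, Oxford} — 7 cities.
No choice of 2 routes does better; here Leeds, Carlisle are left uncovered.

7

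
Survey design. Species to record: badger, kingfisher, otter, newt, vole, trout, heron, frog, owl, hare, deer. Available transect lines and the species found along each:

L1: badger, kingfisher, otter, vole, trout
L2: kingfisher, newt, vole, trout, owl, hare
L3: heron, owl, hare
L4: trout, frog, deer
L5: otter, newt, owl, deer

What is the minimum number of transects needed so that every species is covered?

4

L1, L2, L3, L4 together cover {badger, kingfisher, otter, newt, vole, trout, heron, frog, owl, hare, deer} — every species.
No 3 of the 5 transects cover everything (all 10 triples fall short), so 4 is minimum.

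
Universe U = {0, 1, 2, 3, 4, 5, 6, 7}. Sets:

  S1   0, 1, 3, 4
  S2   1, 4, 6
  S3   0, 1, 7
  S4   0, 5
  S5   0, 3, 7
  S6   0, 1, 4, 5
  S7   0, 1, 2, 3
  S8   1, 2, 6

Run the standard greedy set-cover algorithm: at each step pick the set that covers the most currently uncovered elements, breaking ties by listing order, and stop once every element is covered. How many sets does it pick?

Pick 1: S1 covers 4 new elements (0, 1, 3, 4).
Pick 2: S8 covers 2 new elements (2, 6).
Pick 3: S3 covers 1 new elements (7).
Pick 4: S4 covers 1 new elements (5).
Greedy uses 4 sets. (The true minimum is 3.)

4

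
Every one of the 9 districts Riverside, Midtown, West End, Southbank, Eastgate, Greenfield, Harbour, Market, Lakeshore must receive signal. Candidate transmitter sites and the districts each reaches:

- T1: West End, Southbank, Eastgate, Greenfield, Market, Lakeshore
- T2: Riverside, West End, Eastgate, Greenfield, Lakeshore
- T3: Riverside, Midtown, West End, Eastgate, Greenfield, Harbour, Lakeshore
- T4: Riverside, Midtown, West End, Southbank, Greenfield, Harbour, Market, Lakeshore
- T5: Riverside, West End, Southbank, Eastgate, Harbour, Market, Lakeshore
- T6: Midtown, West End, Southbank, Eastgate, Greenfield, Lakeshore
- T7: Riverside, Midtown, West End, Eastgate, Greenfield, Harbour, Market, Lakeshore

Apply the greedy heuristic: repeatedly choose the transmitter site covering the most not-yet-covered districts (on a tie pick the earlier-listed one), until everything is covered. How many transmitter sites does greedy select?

2

Pick 1: T4 covers 8 new districts (Riverside, Midtown, West End, Southbank, Greenfield, Harbour, Market, Lakeshore).
Pick 2: T1 covers 1 new districts (Eastgate).
Greedy uses 2 transmitter sites.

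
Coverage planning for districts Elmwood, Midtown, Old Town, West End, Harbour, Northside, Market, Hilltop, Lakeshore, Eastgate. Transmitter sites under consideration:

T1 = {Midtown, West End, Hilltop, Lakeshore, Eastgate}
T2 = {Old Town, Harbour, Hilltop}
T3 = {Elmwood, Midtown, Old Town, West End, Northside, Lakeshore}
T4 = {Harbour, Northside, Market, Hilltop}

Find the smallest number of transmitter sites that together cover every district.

3

T1, T3, T4 together cover {Elmwood, Midtown, Old Town, West End, Harbour, Northside, Market, Hilltop, Lakeshore, Eastgate} — every district.
No 2 of the 4 transmitter sites cover everything (all 6 pairs fall short), so 3 is minimum.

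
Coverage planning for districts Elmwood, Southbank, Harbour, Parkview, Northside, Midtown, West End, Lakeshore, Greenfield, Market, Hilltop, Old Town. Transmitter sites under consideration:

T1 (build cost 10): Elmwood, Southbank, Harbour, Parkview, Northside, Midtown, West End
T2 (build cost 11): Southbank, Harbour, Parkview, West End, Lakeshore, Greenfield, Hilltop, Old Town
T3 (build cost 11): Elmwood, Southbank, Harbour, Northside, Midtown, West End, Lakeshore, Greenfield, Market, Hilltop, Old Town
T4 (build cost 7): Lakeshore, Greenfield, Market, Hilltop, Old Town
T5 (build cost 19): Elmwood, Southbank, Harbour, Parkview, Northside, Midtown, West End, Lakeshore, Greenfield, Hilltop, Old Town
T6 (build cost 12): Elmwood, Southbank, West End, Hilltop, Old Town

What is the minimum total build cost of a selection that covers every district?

T1, T4 cover every district at build cost 10 + 7 = 17.
Any cover uses at least 2 transmitter sites; among all covering selections none totals below 17.

17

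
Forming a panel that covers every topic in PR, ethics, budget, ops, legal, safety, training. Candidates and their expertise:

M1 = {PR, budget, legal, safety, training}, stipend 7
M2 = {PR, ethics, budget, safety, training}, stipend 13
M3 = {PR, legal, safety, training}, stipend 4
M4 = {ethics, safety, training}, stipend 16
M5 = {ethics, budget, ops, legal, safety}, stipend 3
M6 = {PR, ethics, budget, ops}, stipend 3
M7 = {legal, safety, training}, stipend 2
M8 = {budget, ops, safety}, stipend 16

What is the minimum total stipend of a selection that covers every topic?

5

M6, M7 cover every topic at stipend 3 + 2 = 5.
Any cover uses at least 2 members; among all covering selections none totals below 5.
Greedy by coverage-per-stipend would pick M5, M3 for 7 — worse than the optimum 5.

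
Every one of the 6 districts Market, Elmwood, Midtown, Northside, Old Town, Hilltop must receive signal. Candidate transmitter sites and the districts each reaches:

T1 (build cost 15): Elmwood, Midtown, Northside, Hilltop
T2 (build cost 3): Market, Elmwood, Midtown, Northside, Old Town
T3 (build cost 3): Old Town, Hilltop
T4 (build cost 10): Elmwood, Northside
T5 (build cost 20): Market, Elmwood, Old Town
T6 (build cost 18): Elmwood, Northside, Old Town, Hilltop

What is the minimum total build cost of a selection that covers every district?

T2, T3 cover every district at build cost 3 + 3 = 6.
Any cover uses at least 2 transmitter sites; among all covering selections none totals below 6.

6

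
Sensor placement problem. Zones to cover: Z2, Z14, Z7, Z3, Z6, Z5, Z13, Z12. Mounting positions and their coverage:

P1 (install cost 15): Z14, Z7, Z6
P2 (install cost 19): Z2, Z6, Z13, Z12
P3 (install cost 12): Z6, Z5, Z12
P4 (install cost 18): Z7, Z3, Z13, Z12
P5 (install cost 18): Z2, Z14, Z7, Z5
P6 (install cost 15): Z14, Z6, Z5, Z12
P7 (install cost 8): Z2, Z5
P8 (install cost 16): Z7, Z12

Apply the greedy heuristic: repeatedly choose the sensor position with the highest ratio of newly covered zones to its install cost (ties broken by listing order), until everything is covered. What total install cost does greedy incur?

Pick 1: P6 adds 4 new (Z14, Z6, Z5, Z12) at install cost 15 (ratio 4/15).
Pick 2: P4 adds 3 new (Z7, Z3, Z13) at install cost 18 (ratio 3/18).
Pick 3: P7 adds 1 new (Z2) at install cost 8 (ratio 1/8).
Greedy total install cost: 15 + 18 + 8 = 41.

41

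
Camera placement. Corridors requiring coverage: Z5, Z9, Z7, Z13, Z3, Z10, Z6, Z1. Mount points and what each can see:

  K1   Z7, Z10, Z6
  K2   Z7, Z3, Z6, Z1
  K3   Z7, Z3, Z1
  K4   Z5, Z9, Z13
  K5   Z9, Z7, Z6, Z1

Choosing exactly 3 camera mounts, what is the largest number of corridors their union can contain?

8

Choosing K1, K2, K4 covers {Z5, Z9, Z7, Z13, Z3, Z10, Z6, Z1} — 8 corridors.
That is all 8 corridors.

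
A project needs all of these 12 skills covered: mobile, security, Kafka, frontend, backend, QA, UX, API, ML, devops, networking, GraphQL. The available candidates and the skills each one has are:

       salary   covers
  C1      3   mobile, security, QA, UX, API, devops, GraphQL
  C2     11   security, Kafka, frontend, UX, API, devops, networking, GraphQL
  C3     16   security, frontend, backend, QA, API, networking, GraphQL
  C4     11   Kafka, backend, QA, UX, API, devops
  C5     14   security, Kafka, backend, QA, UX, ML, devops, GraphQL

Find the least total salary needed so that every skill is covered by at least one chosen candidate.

C1, C2, C5 cover every skill at salary 3 + 11 + 14 = 28.
Any cover uses at least 3 candidates; among all covering selections none totals below 28.

28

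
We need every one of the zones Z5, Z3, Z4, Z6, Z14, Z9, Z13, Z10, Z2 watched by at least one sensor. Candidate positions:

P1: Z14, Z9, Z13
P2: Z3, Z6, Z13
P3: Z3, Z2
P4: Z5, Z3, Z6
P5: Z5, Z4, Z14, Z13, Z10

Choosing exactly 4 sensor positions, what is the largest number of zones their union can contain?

9

Choosing P1, P2, P3, P5 covers {Z5, Z3, Z4, Z6, Z14, Z9, Z13, Z10, Z2} — 9 zones.
That is all 9 zones.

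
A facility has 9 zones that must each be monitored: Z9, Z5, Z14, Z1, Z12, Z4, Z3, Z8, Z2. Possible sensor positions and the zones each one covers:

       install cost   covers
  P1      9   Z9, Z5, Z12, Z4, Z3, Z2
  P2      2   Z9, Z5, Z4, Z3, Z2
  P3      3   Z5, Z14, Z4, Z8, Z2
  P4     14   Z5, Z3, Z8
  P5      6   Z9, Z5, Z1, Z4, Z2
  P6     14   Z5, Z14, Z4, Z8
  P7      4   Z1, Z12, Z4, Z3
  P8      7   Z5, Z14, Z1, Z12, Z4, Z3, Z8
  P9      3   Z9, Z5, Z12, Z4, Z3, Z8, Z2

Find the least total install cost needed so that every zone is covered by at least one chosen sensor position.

9

P2, P8 cover every zone at install cost 2 + 7 = 9.
Any cover uses at least 2 sensor positions; among all covering selections none totals below 9.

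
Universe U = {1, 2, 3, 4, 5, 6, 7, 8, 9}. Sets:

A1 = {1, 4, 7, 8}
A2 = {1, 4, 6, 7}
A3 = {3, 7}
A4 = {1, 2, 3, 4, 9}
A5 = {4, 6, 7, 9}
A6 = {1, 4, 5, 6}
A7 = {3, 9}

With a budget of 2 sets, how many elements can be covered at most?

7

Choosing A1, A4 covers {1, 2, 3, 4, 7, 8, 9} — 7 elements.
No choice of 2 sets does better; here 5, 6 are left uncovered.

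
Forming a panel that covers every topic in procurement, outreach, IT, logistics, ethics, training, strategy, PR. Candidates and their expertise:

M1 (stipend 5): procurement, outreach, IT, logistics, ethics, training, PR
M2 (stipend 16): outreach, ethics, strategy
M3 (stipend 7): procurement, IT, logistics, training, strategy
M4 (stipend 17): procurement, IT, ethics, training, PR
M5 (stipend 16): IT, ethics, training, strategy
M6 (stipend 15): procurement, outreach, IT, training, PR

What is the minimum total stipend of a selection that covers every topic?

M1, M3 cover every topic at stipend 5 + 7 = 12.
Any cover uses at least 2 members; among all covering selections none totals below 12.

12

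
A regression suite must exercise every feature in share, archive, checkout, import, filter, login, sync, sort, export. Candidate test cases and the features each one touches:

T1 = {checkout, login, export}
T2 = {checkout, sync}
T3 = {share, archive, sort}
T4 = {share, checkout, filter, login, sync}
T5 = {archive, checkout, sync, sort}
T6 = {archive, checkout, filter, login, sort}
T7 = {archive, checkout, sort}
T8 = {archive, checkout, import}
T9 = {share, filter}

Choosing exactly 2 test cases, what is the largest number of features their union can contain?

Choosing T3, T4 covers {share, archive, checkout, filter, login, sync, sort} — 7 features.
No choice of 2 test cases does better; here import, export are left uncovered.

7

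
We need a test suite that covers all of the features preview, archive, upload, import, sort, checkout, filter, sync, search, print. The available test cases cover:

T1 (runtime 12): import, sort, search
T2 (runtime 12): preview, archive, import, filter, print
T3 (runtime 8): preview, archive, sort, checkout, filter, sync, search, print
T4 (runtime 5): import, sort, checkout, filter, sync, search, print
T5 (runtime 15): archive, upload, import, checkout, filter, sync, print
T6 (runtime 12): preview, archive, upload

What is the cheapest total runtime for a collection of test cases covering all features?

T4, T6 cover every feature at runtime 5 + 12 = 17.
Any cover uses at least 2 test cases; among all covering selections none totals below 17.

17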